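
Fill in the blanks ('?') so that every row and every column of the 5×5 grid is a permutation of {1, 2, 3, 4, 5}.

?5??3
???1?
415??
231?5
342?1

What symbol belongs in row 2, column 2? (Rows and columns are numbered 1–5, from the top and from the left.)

2

(r1,c1) = 1
(r1,c3) = 4
(r1,c4) = 2
(r2,c1) = 5
(r2,c2) = 2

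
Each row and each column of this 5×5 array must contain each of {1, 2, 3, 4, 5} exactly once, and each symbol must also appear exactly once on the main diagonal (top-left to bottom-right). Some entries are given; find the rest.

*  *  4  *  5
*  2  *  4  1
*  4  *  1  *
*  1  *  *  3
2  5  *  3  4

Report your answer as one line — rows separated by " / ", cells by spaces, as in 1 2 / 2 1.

1 3 4 2 5 / 3 2 5 4 1 / 5 4 3 1 2 / 4 1 2 5 3 / 2 5 1 3 4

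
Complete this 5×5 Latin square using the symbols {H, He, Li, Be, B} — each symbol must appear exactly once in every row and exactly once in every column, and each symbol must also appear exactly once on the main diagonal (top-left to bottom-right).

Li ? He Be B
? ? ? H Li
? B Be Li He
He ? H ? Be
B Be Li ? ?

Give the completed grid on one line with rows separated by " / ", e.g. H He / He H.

row 1 has {He,Li,Be,B}; column 2 has {Be,B} — only H is left for (r1,c2).
row 2 has {H,Li}; column 1 has {He,Li,B} — only Be is left for (r2,c1).
row 2 has {H,Li,Be}; column 2 has {H,Be,B}; the diagonal has {Li,Be} — only He is left for (r2,c2).
row 2 has {H,He,Li,Be}; column 3 has {H,He,Li,Be} — only B is left for (r2,c3).
row 3 has {He,Li,Be,B}; column 1 has {He,Li,Be,B} — only H is left for (r3,c1).
row 4 has {H,He,Be}; column 2 has {H,He,Be,B} — only Li is left for (r4,c2).
row 4 has {H,He,Li,Be}; column 4 has {H,Li,Be}; the diagonal has {He,Li,Be} — only B is left for (r4,c4).
row 5 has {Li,Be,B}; column 4 has {H,Li,Be,B} — only He is left for (r5,c4).
row 5 has {He,Li,Be,B}; column 5 has {He,Li,Be,B}; the diagonal has {He,Li,Be,B} — only H is left for (r5,c5).

Li H He Be B / Be He B H Li / H B Be Li He / He Li H B Be / B Be Li He H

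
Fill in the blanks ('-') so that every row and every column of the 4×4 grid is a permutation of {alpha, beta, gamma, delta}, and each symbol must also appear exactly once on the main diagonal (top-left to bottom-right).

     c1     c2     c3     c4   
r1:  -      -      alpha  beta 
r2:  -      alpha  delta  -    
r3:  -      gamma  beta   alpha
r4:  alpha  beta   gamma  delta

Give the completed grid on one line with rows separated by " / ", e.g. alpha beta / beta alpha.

gamma delta alpha beta / beta alpha delta gamma / delta gamma beta alpha / alpha beta gamma delta

At row 1, column 1: row 1 has {alpha,beta}; column 1 has {alpha}; the diagonal has {alpha,beta,delta}; that leaves gamma.
At row 1, column 2: row 1 has {alpha,beta,gamma}; column 2 has {alpha,beta,gamma}; that leaves delta.
At row 2, column 1: row 2 has {alpha,delta}; column 1 has {alpha,gamma}; that leaves beta.
At row 2, column 4: row 2 has {alpha,beta,delta}; column 4 has {alpha,beta,delta}; that leaves gamma.
At row 3, column 1: row 3 has {alpha,beta,gamma}; column 1 has {alpha,beta,gamma}; that leaves delta.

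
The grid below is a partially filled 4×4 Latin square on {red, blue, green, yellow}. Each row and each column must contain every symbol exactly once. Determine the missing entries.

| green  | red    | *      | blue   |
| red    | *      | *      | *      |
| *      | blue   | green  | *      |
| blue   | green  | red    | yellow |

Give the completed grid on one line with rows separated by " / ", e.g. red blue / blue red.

At row 1, column 3: row 1 has {red,blue,green}; column 3 has {red,green}; that leaves yellow.
At row 2, column 2: row 2 has {red}; column 2 has {red,blue,green}; that leaves yellow.
At row 2, column 3: row 2 has {red,yellow}; column 3 has {red,green,yellow}; that leaves blue.
At row 2, column 4: row 2 has {red,blue,yellow}; column 4 has {blue,yellow}; that leaves green.
At row 3, column 1: row 3 has {blue,green}; column 1 has {red,blue,green}; that leaves yellow.
At row 3, column 4: row 3 has {blue,green,yellow}; column 4 has {blue,green,yellow}; that leaves red.

green red yellow blue / red yellow blue green / yellow blue green red / blue green red yellow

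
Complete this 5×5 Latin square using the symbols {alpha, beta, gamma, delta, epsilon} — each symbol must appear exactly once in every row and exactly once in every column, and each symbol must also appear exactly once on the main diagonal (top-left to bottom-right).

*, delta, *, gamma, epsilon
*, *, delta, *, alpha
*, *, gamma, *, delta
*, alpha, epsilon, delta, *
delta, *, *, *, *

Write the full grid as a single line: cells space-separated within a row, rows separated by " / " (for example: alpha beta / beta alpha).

alpha delta beta gamma epsilon / gamma epsilon delta beta alpha / epsilon beta gamma alpha delta / beta alpha epsilon delta gamma / delta gamma alpha epsilon beta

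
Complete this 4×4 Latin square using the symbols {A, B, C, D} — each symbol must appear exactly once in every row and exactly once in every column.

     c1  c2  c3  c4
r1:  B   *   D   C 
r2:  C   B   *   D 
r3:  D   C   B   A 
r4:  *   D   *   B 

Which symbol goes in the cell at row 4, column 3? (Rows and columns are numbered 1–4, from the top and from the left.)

row 1 has {B,C,D}; column 2 has {B,C,D} — only A is left for (r1,c2).
row 2 has {B,C,D}; column 3 has {B,D} — only A is left for (r2,c3).
row 4 has {B,D}; column 1 has {B,C,D} — only A is left for (r4,c1).
row 4 has {A,B,D}; column 3 has {A,B,D} — only C is left for (r4,c3).

C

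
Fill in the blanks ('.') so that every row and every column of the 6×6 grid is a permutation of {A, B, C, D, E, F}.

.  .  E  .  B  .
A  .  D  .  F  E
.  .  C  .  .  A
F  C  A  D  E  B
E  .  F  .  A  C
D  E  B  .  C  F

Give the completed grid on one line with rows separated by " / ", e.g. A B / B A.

C A E F B D / A B D C F E / B F C E D A / F C A D E B / E D F B A C / D E B A C F

row 1 has {B,E}; column 1 has {A,D,E,F} — only C is left for (r1,c1).
row 1 has {B,C,E}; column 6 has {A,B,C,E,F} — only D is left for (r1,c6).
row 2 has {A,D,E,F}; column 2 has {C,E} — only B is left for (r2,c2).
row 2 has {A,B,D,E,F}; column 4 has {D} — only C is left for (r2,c4).
row 3 has {A,C}; column 1 has {A,C,D,E,F} — only B is left for (r3,c1).
row 3 has {A,B,C}; column 5 has {A,B,C,E,F} — only D is left for (r3,c5).
row 5 has {A,C,E,F}; column 2 has {B,C,E} — only D is left for (r5,c2).
row 5 has {A,C,D,E,F}; column 4 has {C,D} — only B is left for (r5,c4).
row 6 has {B,C,D,E,F}; column 4 has {B,C,D} — only A is left for (r6,c4).
row 1 has {B,C,D,E}; column 4 has {A,B,C,D} — only F is left for (r1,c4).
row 3 has {A,B,C,D}; column 2 has {B,C,D,E} — only F is left for (r3,c2).
row 3 has {A,B,C,D,F}; column 4 has {A,B,C,D,F} — only E is left for (r3,c4).
row 1 has {B,C,D,E,F}; column 2 has {B,C,D,E,F} — only A is left for (r1,c2).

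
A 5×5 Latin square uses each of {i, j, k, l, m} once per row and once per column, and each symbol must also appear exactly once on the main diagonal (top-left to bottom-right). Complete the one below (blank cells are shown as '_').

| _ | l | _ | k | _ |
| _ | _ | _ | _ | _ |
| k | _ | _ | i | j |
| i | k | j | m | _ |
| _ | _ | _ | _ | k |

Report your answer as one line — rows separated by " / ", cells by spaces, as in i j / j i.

j l m k i / l i k j m / k m l i j / i k j m l / m j i l k

Cell (r1,c1): row 1 has {k,l}; column 1 has {i,k}; the diagonal has {k,m} → j.
Cell (r2,c2): row 2 is empty so far; column 2 has {k,l}; the diagonal has {j,k,m} → i.
Cell (r3,c2): row 3 has {i,j,k}; column 2 has {i,k,l} → m.
Cell (r3,c3): row 3 has {i,j,k,m}; column 3 has {j}; the diagonal has {i,j,k,m} → l.
Cell (r4,c5): row 4 has {i,j,k,m}; column 5 has {j,k} → l.
Cell (r5,c2): row 5 has {k}; column 2 has {i,k,l,m} → j.
Cell (r5,c4): row 5 has {j,k}; column 4 has {i,k,m} → l.
Cell (r2,c4): row 2 has {i}; column 4 has {i,k,l,m} → j.
Cell (r2,c5): row 2 has {i,j}; column 5 has {j,k,l} → m.
Cell (r5,c1): row 5 has {j,k,l}; column 1 has {i,j,k} → m.
Cell (r5,c3): row 5 has {j,k,l,m}; column 3 has {j,l} → i.
Cell (r1,c3): row 1 has {j,k,l}; column 3 has {i,j,l} → m.
Cell (r1,c5): row 1 has {j,k,l,m}; column 5 has {j,k,l,m} → i.
Cell (r2,c1): row 2 has {i,j,m}; column 1 has {i,j,k,m} → l.
Cell (r2,c3): row 2 has {i,j,l,m}; column 3 has {i,j,l,m} → k.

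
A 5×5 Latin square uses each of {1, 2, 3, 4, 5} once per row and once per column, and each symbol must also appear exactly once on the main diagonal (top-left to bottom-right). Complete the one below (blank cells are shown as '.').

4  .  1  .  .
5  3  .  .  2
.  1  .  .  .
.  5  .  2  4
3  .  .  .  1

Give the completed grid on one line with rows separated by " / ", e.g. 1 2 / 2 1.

(r1,c2) = 2
(r2,c3) = 4
(r2,c4) = 1
(r3,c1) = 2
(r3,c3) = 5
(r3,c5) = 3
(r4,c1) = 1
(r4,c3) = 3
(r5,c2) = 4
(r5,c3) = 2
(r5,c4) = 5
(r1,c4) = 3
(r1,c5) = 5
(r3,c4) = 4

4 2 1 3 5 / 5 3 4 1 2 / 2 1 5 4 3 / 1 5 3 2 4 / 3 4 2 5 1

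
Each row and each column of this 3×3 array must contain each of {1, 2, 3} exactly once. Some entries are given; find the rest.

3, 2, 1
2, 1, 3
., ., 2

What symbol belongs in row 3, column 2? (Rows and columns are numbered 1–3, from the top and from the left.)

3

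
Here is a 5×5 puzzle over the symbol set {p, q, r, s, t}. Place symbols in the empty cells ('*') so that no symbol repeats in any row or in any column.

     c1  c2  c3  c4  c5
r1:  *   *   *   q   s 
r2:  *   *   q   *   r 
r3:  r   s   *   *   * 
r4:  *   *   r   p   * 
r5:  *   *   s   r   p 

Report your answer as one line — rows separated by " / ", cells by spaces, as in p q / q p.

p r t q s / t p q s r / r s p t q / s q r p t / q t s r p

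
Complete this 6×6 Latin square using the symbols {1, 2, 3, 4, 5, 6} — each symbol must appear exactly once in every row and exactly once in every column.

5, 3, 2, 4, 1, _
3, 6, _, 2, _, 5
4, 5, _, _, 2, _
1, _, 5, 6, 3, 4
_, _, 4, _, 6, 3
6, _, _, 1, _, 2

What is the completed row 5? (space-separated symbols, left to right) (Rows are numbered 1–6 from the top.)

2 1 4 5 6 3

(r1,c6) = 6
(r2,c3) = 1
(r2,c5) = 4
(r3,c4) = 3
(r3,c6) = 1
(r4,c2) = 2
(r5,c1) = 2
(r5,c2) = 1
(r5,c4) = 5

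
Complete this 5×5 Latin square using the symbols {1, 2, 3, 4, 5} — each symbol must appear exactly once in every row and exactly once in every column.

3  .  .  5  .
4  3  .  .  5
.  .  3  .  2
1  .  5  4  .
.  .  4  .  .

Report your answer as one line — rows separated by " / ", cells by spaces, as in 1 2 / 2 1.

At row 3, column 1: row 3 has {2,3}; column 1 has {1,3,4}; that leaves 5.
At row 3, column 4: row 3 has {2,3,5}; column 4 has {4,5}; that leaves 1.
At row 4, column 2: row 4 has {1,4,5}; column 2 has {3}; that leaves 2.
At row 4, column 5: row 4 has {1,2,4,5}; column 5 has {2,5}; that leaves 3.
At row 5, column 1: row 5 has {4}; column 1 has {1,3,4,5}; that leaves 2.
At row 5, column 4: row 5 has {2,4}; column 4 has {1,4,5}; that leaves 3.
At row 5, column 5: row 5 has {2,3,4}; column 5 has {2,3,5}; that leaves 1.
At row 1, column 5: row 1 has {3,5}; column 5 has {1,2,3,5}; that leaves 4.
At row 2, column 4: row 2 has {3,4,5}; column 4 has {1,3,4,5}; that leaves 2.
At row 3, column 2: row 3 has {1,2,3,5}; column 2 has {2,3}; that leaves 4.
At row 5, column 2: row 5 has {1,2,3,4}; column 2 has {2,3,4}; that leaves 5.
At row 1, column 2: row 1 has {3,4,5}; column 2 has {2,3,4,5}; that leaves 1.
At row 1, column 3: row 1 has {1,3,4,5}; column 3 has {3,4,5}; that leaves 2.
At row 2, column 3: row 2 has {2,3,4,5}; column 3 has {2,3,4,5}; that leaves 1.

3 1 2 5 4 / 4 3 1 2 5 / 5 4 3 1 2 / 1 2 5 4 3 / 2 5 4 3 1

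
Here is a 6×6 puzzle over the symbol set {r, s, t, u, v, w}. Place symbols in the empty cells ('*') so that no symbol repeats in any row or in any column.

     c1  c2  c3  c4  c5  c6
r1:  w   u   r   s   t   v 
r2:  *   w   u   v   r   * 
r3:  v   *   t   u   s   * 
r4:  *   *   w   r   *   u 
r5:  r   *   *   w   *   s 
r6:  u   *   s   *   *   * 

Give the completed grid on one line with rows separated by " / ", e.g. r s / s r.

w u r s t v / s w u v r t / v r t u s w / t s w r v u / r t v w u s / u v s t w r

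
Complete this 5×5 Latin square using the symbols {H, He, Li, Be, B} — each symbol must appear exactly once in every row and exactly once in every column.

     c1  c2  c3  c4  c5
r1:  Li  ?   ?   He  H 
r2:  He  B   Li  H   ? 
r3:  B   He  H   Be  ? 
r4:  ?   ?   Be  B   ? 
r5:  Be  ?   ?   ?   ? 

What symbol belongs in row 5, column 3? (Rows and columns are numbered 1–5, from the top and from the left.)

He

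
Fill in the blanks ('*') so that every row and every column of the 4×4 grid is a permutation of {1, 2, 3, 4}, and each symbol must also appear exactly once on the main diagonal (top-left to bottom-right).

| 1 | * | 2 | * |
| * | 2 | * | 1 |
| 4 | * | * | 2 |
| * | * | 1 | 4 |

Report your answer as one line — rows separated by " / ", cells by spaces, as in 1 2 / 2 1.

(r1,c4) = 3
(r2,c1) = 3
(r2,c3) = 4
(r3,c3) = 3
(r4,c1) = 2
(r4,c2) = 3
(r1,c2) = 4
(r3,c2) = 1

1 4 2 3 / 3 2 4 1 / 4 1 3 2 / 2 3 1 4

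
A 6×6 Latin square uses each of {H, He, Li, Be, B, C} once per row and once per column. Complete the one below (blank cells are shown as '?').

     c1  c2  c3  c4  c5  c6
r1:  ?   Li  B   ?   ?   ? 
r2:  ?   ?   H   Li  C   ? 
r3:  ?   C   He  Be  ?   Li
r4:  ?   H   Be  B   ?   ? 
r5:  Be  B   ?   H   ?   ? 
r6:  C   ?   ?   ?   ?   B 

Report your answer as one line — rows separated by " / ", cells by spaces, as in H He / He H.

(r6,c3): row 6 has {B,C}; column 3 has {H,He,Be,B}, so it must be Li.
(r6,c4): row 6 has {Li,B,C}; column 4 has {H,Li,Be,B}, so it must be He.
(r1,c4): row 1 has {Li,B}; column 4 has {H,He,Li,Be,B}, so it must be C.
(r5,c3): row 5 has {H,Be,B}; column 3 has {H,He,Li,Be,B}, so it must be C.
(r5,c6): row 5 has {H,Be,B,C}; column 6 has {Li,B}, so it must be He.
(r6,c2): row 6 has {He,Li,B,C}; column 2 has {H,Li,B,C}, so it must be Be.
(r6,c5): row 6 has {He,Li,Be,B,C}; column 5 has {C}, so it must be H.
(r2,c2): row 2 has {H,Li,C}; column 2 has {H,Li,Be,B,C}, so it must be He.
(r2,c6): row 2 has {H,He,Li,C}; column 6 has {He,Li,B}, so it must be Be.
(r3,c5): row 3 has {He,Li,Be,C}; column 5 has {H,C}, so it must be B.
(r4,c6): row 4 has {H,Be,B}; column 6 has {He,Li,Be,B}, so it must be C.
(r5,c5): row 5 has {H,He,Be,B,C}; column 5 has {H,B,C}, so it must be Li.
(r1,c6): row 1 has {Li,B,C}; column 6 has {He,Li,Be,B,C}, so it must be H.
(r2,c1): row 2 has {H,He,Li,Be,C}; column 1 has {Be,C}, so it must be B.
(r3,c1): row 3 has {He,Li,Be,B,C}; column 1 has {Be,B,C}, so it must be H.
(r4,c5): row 4 has {H,Be,B,C}; column 5 has {H,Li,B,C}, so it must be He.
(r1,c1): row 1 has {H,Li,B,C}; column 1 has {H,Be,B,C}, so it must be He.
(r1,c5): row 1 has {H,He,Li,B,C}; column 5 has {H,He,Li,B,C}, so it must be Be.
(r4,c1): row 4 has {H,He,Be,B,C}; column 1 has {H,He,Be,B,C}, so it must be Li.

He Li B C Be H / B He H Li C Be / H C He Be B Li / Li H Be B He C / Be B C H Li He / C Be Li He H B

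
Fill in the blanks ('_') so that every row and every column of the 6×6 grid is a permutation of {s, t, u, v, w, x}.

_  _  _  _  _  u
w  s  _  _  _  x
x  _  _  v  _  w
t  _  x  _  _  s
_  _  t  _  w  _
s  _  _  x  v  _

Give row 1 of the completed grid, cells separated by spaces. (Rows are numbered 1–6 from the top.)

At row 1, column 1: row 1 has {u}; column 1 has {s,t,w,x}; that leaves v.
At row 4, column 5: row 4 has {s,t,x}; column 5 has {v,w}; that leaves u.
At row 5, column 1: row 5 has {t,w}; column 1 has {s,t,v,w,x}; that leaves u.
At row 5, column 4: row 5 has {t,u,w}; column 4 has {v,x}; that leaves s.
At row 5, column 6: row 5 has {s,t,u,w}; column 6 has {s,u,w,x}; that leaves v.
At row 6, column 6: row 6 has {s,v,x}; column 6 has {s,u,v,w,x}; that leaves t.
At row 2, column 5: row 2 has {s,w,x}; column 5 has {u,v,w}; that leaves t.
At row 3, column 5: row 3 has {v,w,x}; column 5 has {t,u,v,w}; that leaves s.
At row 4, column 4: row 4 has {s,t,u,x}; column 4 has {s,v,x}; that leaves w.
At row 5, column 2: row 5 has {s,t,u,v,w}; column 2 has {s}; that leaves x.
At row 1, column 4: row 1 has {u,v}; column 4 has {s,v,w,x}; that leaves t.
At row 1, column 5: row 1 has {t,u,v}; column 5 has {s,t,u,v,w}; that leaves x.
At row 2, column 4: row 2 has {s,t,w,x}; column 4 has {s,t,v,w,x}; that leaves u.
At row 3, column 3: row 3 has {s,v,w,x}; column 3 has {t,x}; that leaves u.
At row 4, column 2: row 4 has {s,t,u,w,x}; column 2 has {s,x}; that leaves v.
At row 6, column 3: row 6 has {s,t,v,x}; column 3 has {t,u,x}; that leaves w.
At row 1, column 2: row 1 has {t,u,v,x}; column 2 has {s,v,x}; that leaves w.
At row 1, column 3: row 1 has {t,u,v,w,x}; column 3 has {t,u,w,x}; that leaves s.

v w s t x u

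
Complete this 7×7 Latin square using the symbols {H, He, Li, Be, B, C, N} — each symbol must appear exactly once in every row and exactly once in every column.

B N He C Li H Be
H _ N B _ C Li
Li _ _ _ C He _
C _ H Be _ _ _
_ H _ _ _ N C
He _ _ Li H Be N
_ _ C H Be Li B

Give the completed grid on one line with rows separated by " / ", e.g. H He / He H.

B N He C Li H Be / H Be N B He C Li / Li B Be N C He H / C Li H Be N B He / Be H Li He B N C / He C B Li H Be N / N He C H Be Li B

(r2,c5) = He
(r3,c4) = N
(r3,c7) = H
(r4,c6) = B
(r4,c7) = He
(r5,c1) = Be
(r5,c4) = He
(r5,c5) = B
(r6,c3) = B
(r7,c1) = N
(r7,c2) = He
(r2,c2) = Be
(r3,c2) = B
(r3,c3) = Be
(r4,c2) = Li
(r4,c5) = N
(r5,c3) = Li
(r6,c2) = C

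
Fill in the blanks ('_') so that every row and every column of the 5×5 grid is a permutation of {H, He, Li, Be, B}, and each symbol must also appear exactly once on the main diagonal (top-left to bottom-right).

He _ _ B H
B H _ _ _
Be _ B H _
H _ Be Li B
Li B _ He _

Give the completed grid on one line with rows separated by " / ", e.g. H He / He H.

He Be Li B H / B H He Be Li / Be Li B H He / H He Be Li B / Li B H He Be

(r1,c3) = Li
(r2,c3) = He
(r2,c4) = Be
(r2,c5) = Li
(r3,c5) = He
(r4,c2) = He
(r5,c3) = H
(r5,c5) = Be
(r1,c2) = Be
(r3,c2) = Li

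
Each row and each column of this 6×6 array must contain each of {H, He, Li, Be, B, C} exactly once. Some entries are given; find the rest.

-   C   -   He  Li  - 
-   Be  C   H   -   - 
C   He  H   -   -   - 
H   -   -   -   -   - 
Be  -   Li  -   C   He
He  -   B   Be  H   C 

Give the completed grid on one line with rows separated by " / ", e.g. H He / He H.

B C Be He Li H / Li Be C H He B / C He H Li B Be / H B He C Be Li / Be H Li B C He / He Li B Be H C

Cell (r1,c1): row 1 has {He,Li,C}; column 1 has {H,He,Be,C} → B.
Cell (r1,c3): row 1 has {He,Li,B,C}; column 3 has {H,Li,B,C} → Be.
Cell (r1,c6): row 1 has {He,Li,Be,B,C}; column 6 has {He,C} → H.
Cell (r2,c1): row 2 has {H,Be,C}; column 1 has {H,He,Be,B,C} → Li.
Cell (r2,c6): row 2 has {H,Li,Be,C}; column 6 has {H,He,C} → B.
Cell (r4,c3): row 4 has {H}; column 3 has {H,Li,Be,B,C} → He.
Cell (r5,c4): row 5 has {He,Li,Be,C}; column 4 has {H,He,Be} → B.
Cell (r6,c2): row 6 has {H,He,Be,B,C}; column 2 has {He,Be,C} → Li.
Cell (r2,c5): row 2 has {H,Li,Be,B,C}; column 5 has {H,Li,C} → He.
Cell (r3,c4): row 3 has {H,He,C}; column 4 has {H,He,Be,B} → Li.
Cell (r3,c6): row 3 has {H,He,Li,C}; column 6 has {H,He,B,C} → Be.
Cell (r4,c2): row 4 has {H,He}; column 2 has {He,Li,Be,C} → B.
Cell (r4,c4): row 4 has {H,He,B}; column 4 has {H,He,Li,Be,B} → C.
Cell (r4,c5): row 4 has {H,He,B,C}; column 5 has {H,He,Li,C} → Be.
Cell (r4,c6): row 4 has {H,He,Be,B,C}; column 6 has {H,He,Be,B,C} → Li.
Cell (r5,c2): row 5 has {He,Li,Be,B,C}; column 2 has {He,Li,Be,B,C} → H.
Cell (r3,c5): row 3 has {H,He,Li,Be,C}; column 5 has {H,He,Li,Be,C} → B.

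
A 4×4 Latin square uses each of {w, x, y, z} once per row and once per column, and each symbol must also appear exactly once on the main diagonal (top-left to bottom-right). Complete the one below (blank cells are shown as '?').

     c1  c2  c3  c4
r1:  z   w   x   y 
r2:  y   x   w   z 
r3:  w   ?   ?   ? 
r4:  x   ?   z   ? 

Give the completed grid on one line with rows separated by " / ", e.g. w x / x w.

z w x y / y x w z / w z y x / x y z w

(r3,c3) = y
(r3,c4) = x
(r4,c2) = y
(r4,c4) = w
(r3,c2) = z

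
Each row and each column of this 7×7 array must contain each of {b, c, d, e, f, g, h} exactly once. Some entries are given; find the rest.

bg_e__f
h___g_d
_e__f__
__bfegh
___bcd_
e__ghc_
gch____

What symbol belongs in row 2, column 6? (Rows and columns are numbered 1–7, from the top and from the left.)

e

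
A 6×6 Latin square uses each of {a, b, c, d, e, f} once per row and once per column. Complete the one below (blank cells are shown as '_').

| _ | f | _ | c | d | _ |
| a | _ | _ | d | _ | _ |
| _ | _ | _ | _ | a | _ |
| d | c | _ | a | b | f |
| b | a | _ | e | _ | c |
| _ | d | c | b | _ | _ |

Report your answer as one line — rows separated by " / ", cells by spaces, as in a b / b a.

e f a c d b / a b f d c e / c e b f a d / d c e a b f / b a d e f c / f d c b e a

(r1,c1) = e
(r3,c4) = f
(r4,c3) = e
(r5,c5) = f
(r6,c1) = f
(r6,c5) = e
(r6,c6) = a
(r1,c6) = b
(r2,c5) = c
(r2,c6) = e
(r3,c1) = c
(r3,c6) = d
(r5,c3) = d
(r1,c3) = a
(r2,c2) = b
(r2,c3) = f
(r3,c2) = e
(r3,c3) = b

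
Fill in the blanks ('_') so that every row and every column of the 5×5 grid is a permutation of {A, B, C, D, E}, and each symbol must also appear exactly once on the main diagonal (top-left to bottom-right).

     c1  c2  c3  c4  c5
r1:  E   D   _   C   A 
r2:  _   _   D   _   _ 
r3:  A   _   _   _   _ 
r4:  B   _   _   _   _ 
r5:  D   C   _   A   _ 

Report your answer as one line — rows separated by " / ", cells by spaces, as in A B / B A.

At row 1, column 3: row 1 has {A,C,D,E}; column 3 has {D}; that leaves B.
At row 2, column 1: row 2 has {D}; column 1 has {A,B,D,E}; that leaves C.
At row 3, column 3: row 3 has {A}; column 3 has {B,D}; the diagonal has {E}; that leaves C.
At row 4, column 4: row 4 has {B}; column 4 has {A,C}; the diagonal has {C,E}; that leaves D.
At row 5, column 3: row 5 has {A,C,D}; column 3 has {B,C,D}; that leaves E.
At row 5, column 5: row 5 has {A,C,D,E}; column 5 has {A}; the diagonal has {C,D,E}; that leaves B.
At row 2, column 2: row 2 has {C,D}; column 2 has {C,D}; the diagonal has {B,C,D,E}; that leaves A.
At row 2, column 5: row 2 has {A,C,D}; column 5 has {A,B}; that leaves E.
At row 3, column 5: row 3 has {A,C}; column 5 has {A,B,E}; that leaves D.
At row 4, column 2: row 4 has {B,D}; column 2 has {A,C,D}; that leaves E.
At row 4, column 3: row 4 has {B,D,E}; column 3 has {B,C,D,E}; that leaves A.
At row 4, column 5: row 4 has {A,B,D,E}; column 5 has {A,B,D,E}; that leaves C.
At row 2, column 4: row 2 has {A,C,D,E}; column 4 has {A,C,D}; that leaves B.
At row 3, column 2: row 3 has {A,C,D}; column 2 has {A,C,D,E}; that leaves B.
At row 3, column 4: row 3 has {A,B,C,D}; column 4 has {A,B,C,D}; that leaves E.

E D B C A / C A D B E / A B C E D / B E A D C / D C E A B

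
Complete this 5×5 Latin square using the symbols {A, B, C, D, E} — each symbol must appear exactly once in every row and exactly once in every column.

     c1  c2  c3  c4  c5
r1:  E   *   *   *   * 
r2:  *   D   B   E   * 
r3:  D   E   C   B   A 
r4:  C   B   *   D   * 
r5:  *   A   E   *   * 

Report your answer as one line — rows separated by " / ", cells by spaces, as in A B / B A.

At row 1, column 2: row 1 has {E}; column 2 has {A,B,D,E}; that leaves C.
At row 1, column 4: row 1 has {C,E}; column 4 has {B,D,E}; that leaves A.
At row 2, column 1: row 2 has {B,D,E}; column 1 has {C,D,E}; that leaves A.
At row 2, column 5: row 2 has {A,B,D,E}; column 5 has {A}; that leaves C.
At row 4, column 3: row 4 has {B,C,D}; column 3 has {B,C,E}; that leaves A.
At row 4, column 5: row 4 has {A,B,C,D}; column 5 has {A,C}; that leaves E.
At row 5, column 1: row 5 has {A,E}; column 1 has {A,C,D,E}; that leaves B.
At row 5, column 4: row 5 has {A,B,E}; column 4 has {A,B,D,E}; that leaves C.
At row 5, column 5: row 5 has {A,B,C,E}; column 5 has {A,C,E}; that leaves D.
At row 1, column 3: row 1 has {A,C,E}; column 3 has {A,B,C,E}; that leaves D.
At row 1, column 5: row 1 has {A,C,D,E}; column 5 has {A,C,D,E}; that leaves B.

E C D A B / A D B E C / D E C B A / C B A D E / B A E C D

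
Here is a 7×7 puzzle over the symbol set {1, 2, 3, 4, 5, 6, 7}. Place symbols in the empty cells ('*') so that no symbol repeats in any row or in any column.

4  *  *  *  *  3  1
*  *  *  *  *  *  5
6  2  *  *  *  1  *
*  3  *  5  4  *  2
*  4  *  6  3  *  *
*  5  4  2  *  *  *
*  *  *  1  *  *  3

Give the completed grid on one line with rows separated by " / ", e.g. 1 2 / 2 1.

(r1,c4) = 7
(r5,c7) = 7
(r6,c7) = 6
(r1,c2) = 6
(r3,c7) = 4
(r6,c6) = 7
(r7,c2) = 7
(r2,c2) = 1
(r3,c4) = 3
(r4,c6) = 6
(r6,c5) = 1
(r2,c4) = 4
(r2,c6) = 2
(r5,c6) = 5
(r6,c1) = 3
(r7,c6) = 4
(r2,c1) = 7
(r2,c5) = 6
(r4,c1) = 1
(r4,c3) = 7
(r5,c1) = 2
(r5,c3) = 1
(r7,c1) = 5
(r7,c5) = 2
(r1,c5) = 5
(r2,c3) = 3
(r3,c3) = 5
(r3,c5) = 7
(r7,c3) = 6
(r1,c3) = 2

4 6 2 7 5 3 1 / 7 1 3 4 6 2 5 / 6 2 5 3 7 1 4 / 1 3 7 5 4 6 2 / 2 4 1 6 3 5 7 / 3 5 4 2 1 7 6 / 5 7 6 1 2 4 3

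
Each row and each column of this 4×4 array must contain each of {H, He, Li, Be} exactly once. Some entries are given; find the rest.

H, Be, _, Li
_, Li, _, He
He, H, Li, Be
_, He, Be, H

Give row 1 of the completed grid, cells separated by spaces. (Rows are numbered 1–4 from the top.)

(r1,c3) = He

H Be He Li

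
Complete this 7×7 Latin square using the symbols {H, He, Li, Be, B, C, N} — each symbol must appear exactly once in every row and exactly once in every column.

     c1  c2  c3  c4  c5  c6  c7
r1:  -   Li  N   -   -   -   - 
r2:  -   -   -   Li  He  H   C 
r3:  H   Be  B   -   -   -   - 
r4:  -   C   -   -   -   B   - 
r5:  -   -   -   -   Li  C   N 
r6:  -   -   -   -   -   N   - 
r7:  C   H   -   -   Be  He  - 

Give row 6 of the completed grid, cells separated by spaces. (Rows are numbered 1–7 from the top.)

(r1,c6) = Be
(r2,c3) = Be
(r3,c6) = Li
(r3,c7) = He
(r7,c3) = Li
(r7,c7) = B
(r1,c7) = H
(r7,c4) = N
(r3,c4) = C
(r3,c5) = N
(r4,c5) = H
(r4,c3) = He
(r4,c4) = Be
(r4,c7) = Li
(r5,c3) = H
(r6,c3) = C
(r6,c5) = B
(r6,c7) = Be
(r1,c5) = C
(r4,c1) = N
(r6,c2) = He
(r6,c4) = H
(r2,c1) = B
(r2,c2) = N
(r5,c2) = B
(r5,c4) = He
(r6,c1) = Li

Li He C H B N Be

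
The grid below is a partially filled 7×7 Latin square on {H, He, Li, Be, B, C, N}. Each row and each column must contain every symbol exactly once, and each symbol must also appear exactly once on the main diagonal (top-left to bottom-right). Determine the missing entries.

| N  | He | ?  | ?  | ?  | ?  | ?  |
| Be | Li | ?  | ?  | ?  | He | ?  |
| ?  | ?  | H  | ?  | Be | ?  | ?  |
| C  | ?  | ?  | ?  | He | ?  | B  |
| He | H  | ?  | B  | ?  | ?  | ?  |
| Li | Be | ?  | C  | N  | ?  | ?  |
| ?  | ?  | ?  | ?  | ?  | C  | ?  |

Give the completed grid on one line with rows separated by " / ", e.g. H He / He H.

N He B Li H Be C / Be Li C H B He N / B C H He Be N Li / C N Li Be He H B / He H N B C Li Be / Li Be He C N B H / H B Be N Li C He

At row 3, column 1: row 3 has {H,Be}; column 1 has {He,Li,Be,C,N}; that leaves B.
At row 4, column 2: row 4 has {He,B,C}; column 2 has {H,He,Li,Be}; that leaves N.
At row 4, column 4: row 4 has {He,B,C,N}; column 4 has {B,C}; the diagonal has {H,Li,N}; that leaves Be.
At row 5, column 5: row 5 has {H,He,B}; column 5 has {He,Be,N}; the diagonal has {H,Li,Be,N}; that leaves C.
At row 6, column 6: row 6 has {Li,Be,C,N}; column 6 has {He,C}; the diagonal has {H,Li,Be,C,N}; that leaves B.
At row 7, column 1: row 7 has {C}; column 1 has {He,Li,Be,B,C,N}; that leaves H.
At row 7, column 2: row 7 has {H,C}; column 2 has {H,He,Li,Be,N}; that leaves B.
At row 7, column 5: row 7 has {H,B,C}; column 5 has {He,Be,C,N}; that leaves Li.
At row 7, column 7: row 7 has {H,Li,B,C}; column 7 has {B}; the diagonal has {H,Li,Be,B,C,N}; that leaves He.
At row 3, column 2: row 3 has {H,Be,B}; column 2 has {H,He,Li,Be,B,N}; that leaves C.
At row 4, column 3: row 4 has {He,Be,B,C,N}; column 3 has {H}; that leaves Li.
At row 4, column 6: row 4 has {He,Li,Be,B,C,N}; column 6 has {He,B,C}; that leaves H.
At row 6, column 3: row 6 has {Li,Be,B,C,N}; column 3 has {H,Li}; that leaves He.
At row 6, column 7: row 6 has {He,Li,Be,B,C,N}; column 7 has {He,B}; that leaves H.
At row 7, column 4: row 7 has {H,He,Li,B,C}; column 4 has {Be,B,C}; that leaves N.
At row 2, column 4: row 2 has {He,Li,Be}; column 4 has {Be,B,C,N}; that leaves H.
At row 2, column 5: row 2 has {H,He,Li,Be}; column 5 has {He,Li,Be,C,N}; that leaves B.
At row 7, column 3: row 7 has {H,He,Li,B,C,N}; column 3 has {H,He,Li}; that leaves Be.
At row 1, column 4: row 1 has {He,N}; column 4 has {H,Be,B,C,N}; that leaves Li.
At row 1, column 5: row 1 has {He,Li,N}; column 5 has {He,Li,Be,B,C,N}; that leaves H.
At row 1, column 6: row 1 has {H,He,Li,N}; column 6 has {H,He,B,C}; that leaves Be.
At row 1, column 7: row 1 has {H,He,Li,Be,N}; column 7 has {H,He,B}; that leaves C.
At row 2, column 7: row 2 has {H,He,Li,Be,B}; column 7 has {H,He,B,C}; that leaves N.
At row 3, column 4: row 3 has {H,Be,B,C}; column 4 has {H,Li,Be,B,C,N}; that leaves He.
At row 3, column 7: row 3 has {H,He,Be,B,C}; column 7 has {H,He,B,C,N}; that leaves Li.
At row 5, column 3: row 5 has {H,He,B,C}; column 3 has {H,He,Li,Be}; that leaves N.
At row 5, column 6: row 5 has {H,He,B,C,N}; column 6 has {H,He,Be,B,C}; that leaves Li.
At row 5, column 7: row 5 has {H,He,Li,B,C,N}; column 7 has {H,He,Li,B,C,N}; that leaves Be.
At row 1, column 3: row 1 has {H,He,Li,Be,C,N}; column 3 has {H,He,Li,Be,N}; that leaves B.
At row 2, column 3: row 2 has {H,He,Li,Be,B,N}; column 3 has {H,He,Li,Be,B,N}; that leaves C.
At row 3, column 6: row 3 has {H,He,Li,Be,B,C}; column 6 has {H,He,Li,Be,B,C}; that leaves N.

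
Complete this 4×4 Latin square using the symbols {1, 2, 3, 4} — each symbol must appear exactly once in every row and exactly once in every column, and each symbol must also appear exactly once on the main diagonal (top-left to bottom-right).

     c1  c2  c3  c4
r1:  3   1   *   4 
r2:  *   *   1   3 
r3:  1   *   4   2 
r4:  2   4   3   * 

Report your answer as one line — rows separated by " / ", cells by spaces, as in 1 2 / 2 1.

(r1,c3) = 2
(r2,c1) = 4
(r2,c2) = 2
(r3,c2) = 3
(r4,c4) = 1

3 1 2 4 / 4 2 1 3 / 1 3 4 2 / 2 4 3 1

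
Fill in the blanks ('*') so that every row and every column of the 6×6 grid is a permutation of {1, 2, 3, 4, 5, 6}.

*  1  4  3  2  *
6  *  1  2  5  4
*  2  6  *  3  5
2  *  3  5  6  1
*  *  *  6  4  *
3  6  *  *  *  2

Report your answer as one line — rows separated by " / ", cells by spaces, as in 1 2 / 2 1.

row 1 has {1,2,3,4}; column 1 has {2,3,6} — only 5 is left for (r1,c1).
row 1 has {1,2,3,4,5}; column 6 has {1,2,4,5} — only 6 is left for (r1,c6).
row 2 has {1,2,4,5,6}; column 2 has {1,2,6} — only 3 is left for (r2,c2).
row 4 has {1,2,3,5,6}; column 2 has {1,2,3,6} — only 4 is left for (r4,c2).
row 5 has {4,6}; column 1 has {2,3,5,6} — only 1 is left for (r5,c1).
row 5 has {1,4,6}; column 2 has {1,2,3,4,6} — only 5 is left for (r5,c2).
row 5 has {1,4,5,6}; column 3 has {1,3,4,6} — only 2 is left for (r5,c3).
row 5 has {1,2,4,5,6}; column 6 has {1,2,4,5,6} — only 3 is left for (r5,c6).
row 6 has {2,3,6}; column 3 has {1,2,3,4,6} — only 5 is left for (r6,c3).
row 6 has {2,3,5,6}; column 5 has {2,3,4,5,6} — only 1 is left for (r6,c5).
row 3 has {2,3,5,6}; column 1 has {1,2,3,5,6} — only 4 is left for (r3,c1).
row 3 has {2,3,4,5,6}; column 4 has {2,3,5,6} — only 1 is left for (r3,c4).
row 6 has {1,2,3,5,6}; column 4 has {1,2,3,5,6} — only 4 is left for (r6,c4).

5 1 4 3 2 6 / 6 3 1 2 5 4 / 4 2 6 1 3 5 / 2 4 3 5 6 1 / 1 5 2 6 4 3 / 3 6 5 4 1 2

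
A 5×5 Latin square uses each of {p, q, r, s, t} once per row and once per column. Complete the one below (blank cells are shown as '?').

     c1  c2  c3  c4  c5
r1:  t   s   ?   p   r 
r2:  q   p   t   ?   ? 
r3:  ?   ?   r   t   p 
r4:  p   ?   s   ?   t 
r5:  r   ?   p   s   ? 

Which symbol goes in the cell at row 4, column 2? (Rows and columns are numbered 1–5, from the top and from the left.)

(r1,c3) = q
(r2,c4) = r
(r2,c5) = s
(r3,c1) = s
(r3,c2) = q
(r4,c2) = r

r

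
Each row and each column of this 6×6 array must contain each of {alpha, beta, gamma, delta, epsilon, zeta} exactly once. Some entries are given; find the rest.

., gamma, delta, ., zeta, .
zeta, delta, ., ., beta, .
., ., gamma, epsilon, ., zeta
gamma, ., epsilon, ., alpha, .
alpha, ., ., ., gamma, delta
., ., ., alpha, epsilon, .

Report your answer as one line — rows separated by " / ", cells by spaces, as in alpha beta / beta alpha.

epsilon gamma delta beta zeta alpha / zeta delta alpha gamma beta epsilon / beta alpha gamma epsilon delta zeta / gamma zeta epsilon delta alpha beta / alpha epsilon beta zeta gamma delta / delta beta zeta alpha epsilon gamma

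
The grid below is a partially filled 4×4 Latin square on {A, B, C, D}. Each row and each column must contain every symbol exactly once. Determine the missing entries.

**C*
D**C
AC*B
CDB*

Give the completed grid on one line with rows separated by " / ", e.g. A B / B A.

B A C D / D B A C / A C D B / C D B A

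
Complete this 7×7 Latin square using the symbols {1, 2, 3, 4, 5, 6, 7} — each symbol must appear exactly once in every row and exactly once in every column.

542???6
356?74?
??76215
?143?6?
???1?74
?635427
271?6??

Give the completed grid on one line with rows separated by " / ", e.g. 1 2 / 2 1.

row 1 has {2,4,5,6}; column 4 has {1,3,5,6} — only 7 is left for (r1,c4).
row 1 has {2,4,5,6,7}; column 6 has {1,2,4,6,7} — only 3 is left for (r1,c6).
row 2 has {3,4,5,6,7}; column 4 has {1,3,5,6,7} — only 2 is left for (r2,c4).
row 2 has {2,3,4,5,6,7}; column 7 has {4,5,6,7} — only 1 is left for (r2,c7).
row 3 has {1,2,5,6,7}; column 1 has {2,3,5} — only 4 is left for (r3,c1).
row 3 has {1,2,4,5,6,7}; column 2 has {1,4,5,6,7} — only 3 is left for (r3,c2).
row 4 has {1,3,4,6}; column 1 has {2,3,4,5} — only 7 is left for (r4,c1).
row 4 has {1,3,4,6,7}; column 5 has {2,4,6,7} — only 5 is left for (r4,c5).
row 4 has {1,3,4,5,6,7}; column 7 has {1,4,5,6,7} — only 2 is left for (r4,c7).
row 5 has {1,4,7}; column 1 has {2,3,4,5,7} — only 6 is left for (r5,c1).
row 5 has {1,4,6,7}; column 2 has {1,3,4,5,6,7} — only 2 is left for (r5,c2).
row 5 has {1,2,4,6,7}; column 3 has {1,2,3,4,6,7} — only 5 is left for (r5,c3).
row 5 has {1,2,4,5,6,7}; column 5 has {2,4,5,6,7} — only 3 is left for (r5,c5).
row 6 has {2,3,4,5,6,7}; column 1 has {2,3,4,5,6,7} — only 1 is left for (r6,c1).
row 7 has {1,2,6,7}; column 4 has {1,2,3,5,6,7} — only 4 is left for (r7,c4).
row 7 has {1,2,4,6,7}; column 6 has {1,2,3,4,6,7} — only 5 is left for (r7,c6).
row 7 has {1,2,4,5,6,7}; column 7 has {1,2,4,5,6,7} — only 3 is left for (r7,c7).
row 1 has {2,3,4,5,6,7}; column 5 has {2,3,4,5,6,7} — only 1 is left for (r1,c5).

5 4 2 7 1 3 6 / 3 5 6 2 7 4 1 / 4 3 7 6 2 1 5 / 7 1 4 3 5 6 2 / 6 2 5 1 3 7 4 / 1 6 3 5 4 2 7 / 2 7 1 4 6 5 3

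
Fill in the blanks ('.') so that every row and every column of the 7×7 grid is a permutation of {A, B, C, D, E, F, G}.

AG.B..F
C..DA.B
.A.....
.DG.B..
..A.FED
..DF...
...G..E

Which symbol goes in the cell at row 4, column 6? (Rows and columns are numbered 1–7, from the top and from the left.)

F

(r5,c4) = C
(r3,c4) = E
(r4,c4) = A
(r4,c7) = C
(r5,c2) = B
(r3,c7) = G
(r4,c6) = F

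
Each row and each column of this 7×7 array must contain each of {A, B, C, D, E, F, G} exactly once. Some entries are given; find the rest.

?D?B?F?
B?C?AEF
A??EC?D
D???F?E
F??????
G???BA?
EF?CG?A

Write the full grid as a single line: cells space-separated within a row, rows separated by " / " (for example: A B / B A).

C D A B E F G / B G C D A E F / A B F E C G D / D C G A F B E / F A E G D C B / G E D F B A C / E F B C G D A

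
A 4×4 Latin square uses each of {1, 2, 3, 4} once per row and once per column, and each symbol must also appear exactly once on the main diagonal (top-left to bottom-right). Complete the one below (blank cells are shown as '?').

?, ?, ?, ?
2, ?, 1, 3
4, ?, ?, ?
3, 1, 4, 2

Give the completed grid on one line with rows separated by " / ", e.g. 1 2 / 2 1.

1 3 2 4 / 2 4 1 3 / 4 2 3 1 / 3 1 4 2

row 1 is empty so far; column 1 has {2,3,4}; the diagonal has {2} — only 1 is left for (r1,c1).
row 1 has {1}; column 4 has {2,3} — only 4 is left for (r1,c4).
row 2 has {1,2,3}; column 2 has {1}; the diagonal has {1,2} — only 4 is left for (r2,c2).
row 3 has {4}; column 3 has {1,4}; the diagonal has {1,2,4} — only 3 is left for (r3,c3).
row 3 has {3,4}; column 4 has {2,3,4} — only 1 is left for (r3,c4).
row 1 has {1,4}; column 3 has {1,3,4} — only 2 is left for (r1,c3).
row 3 has {1,3,4}; column 2 has {1,4} — only 2 is left for (r3,c2).
row 1 has {1,2,4}; column 2 has {1,2,4} — only 3 is left for (r1,c2).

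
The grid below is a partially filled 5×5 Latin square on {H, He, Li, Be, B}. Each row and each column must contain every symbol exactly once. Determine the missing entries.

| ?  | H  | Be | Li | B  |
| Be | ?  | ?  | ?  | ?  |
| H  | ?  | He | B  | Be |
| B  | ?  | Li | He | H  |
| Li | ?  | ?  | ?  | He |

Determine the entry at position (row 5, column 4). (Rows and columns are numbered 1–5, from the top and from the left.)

Be

Cell (r1,c1): row 1 has {H,Li,Be,B}; column 1 has {H,Li,Be,B} → He.
Cell (r2,c4): row 2 has {Be}; column 4 has {He,Li,B} → H.
Cell (r2,c5): row 2 has {H,Be}; column 5 has {H,He,Be,B} → Li.
Cell (r3,c2): row 3 has {H,He,Be,B}; column 2 has {H} → Li.
Cell (r4,c2): row 4 has {H,He,Li,B}; column 2 has {H,Li} → Be.
Cell (r5,c2): row 5 has {He,Li}; column 2 has {H,Li,Be} → B.
Cell (r5,c3): row 5 has {He,Li,B}; column 3 has {He,Li,Be} → H.
Cell (r5,c4): row 5 has {H,He,Li,B}; column 4 has {H,He,Li,B} → Be.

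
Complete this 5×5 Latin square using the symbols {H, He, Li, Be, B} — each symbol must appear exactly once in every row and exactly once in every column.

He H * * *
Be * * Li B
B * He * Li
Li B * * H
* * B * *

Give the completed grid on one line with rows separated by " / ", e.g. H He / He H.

He H Li B Be / Be He H Li B / B Be He H Li / Li B Be He H / H Li B Be He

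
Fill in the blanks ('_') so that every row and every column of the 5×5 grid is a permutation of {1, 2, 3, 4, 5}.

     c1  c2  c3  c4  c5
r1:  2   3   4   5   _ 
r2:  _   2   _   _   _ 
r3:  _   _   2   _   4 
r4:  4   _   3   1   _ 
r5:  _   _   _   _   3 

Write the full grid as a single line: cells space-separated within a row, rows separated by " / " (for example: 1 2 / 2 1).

2 3 4 5 1 / 3 2 1 4 5 / 5 1 2 3 4 / 4 5 3 1 2 / 1 4 5 2 3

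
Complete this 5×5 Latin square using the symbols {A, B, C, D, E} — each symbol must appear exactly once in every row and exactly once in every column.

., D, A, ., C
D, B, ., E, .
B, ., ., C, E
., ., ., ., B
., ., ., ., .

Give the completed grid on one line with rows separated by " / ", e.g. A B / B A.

(r1,c1) = E
(r1,c4) = B
(r2,c3) = C
(r2,c5) = A
(r3,c2) = A
(r3,c3) = D
(r4,c3) = E
(r5,c3) = B
(r5,c5) = D
(r4,c2) = C
(r5,c2) = E
(r5,c4) = A
(r4,c1) = A
(r4,c4) = D
(r5,c1) = C

E D A B C / D B C E A / B A D C E / A C E D B / C E B A D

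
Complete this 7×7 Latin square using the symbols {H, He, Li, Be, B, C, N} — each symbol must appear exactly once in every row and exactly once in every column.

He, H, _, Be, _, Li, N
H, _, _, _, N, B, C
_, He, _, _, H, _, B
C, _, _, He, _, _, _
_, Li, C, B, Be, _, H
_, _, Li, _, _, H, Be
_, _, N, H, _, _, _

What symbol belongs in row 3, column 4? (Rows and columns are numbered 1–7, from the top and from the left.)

(r1,c3) = B
(r1,c5) = C
(r2,c2) = Be
(r2,c3) = He
(r2,c4) = Li
(r3,c3) = Be
(r4,c3) = H
(r4,c7) = Li
(r5,c1) = N
(r5,c6) = He
(r6,c1) = B
(r6,c5) = He
(r7,c7) = He
(r3,c1) = Li
(r4,c5) = B
(r7,c1) = Be
(r7,c5) = Li
(r7,c6) = C
(r3,c6) = N
(r4,c2) = N
(r4,c6) = Be
(r6,c2) = C
(r6,c4) = N
(r7,c2) = B
(r3,c4) = C

C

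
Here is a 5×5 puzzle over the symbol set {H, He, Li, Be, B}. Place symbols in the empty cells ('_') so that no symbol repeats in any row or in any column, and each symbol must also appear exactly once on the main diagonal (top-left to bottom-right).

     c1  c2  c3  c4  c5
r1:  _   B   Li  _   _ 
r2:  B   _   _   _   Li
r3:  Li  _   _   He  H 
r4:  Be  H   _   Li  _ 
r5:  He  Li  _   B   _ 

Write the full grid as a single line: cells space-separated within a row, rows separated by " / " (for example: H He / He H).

(r1,c1) = H
(r1,c4) = Be
(r1,c5) = He
(r2,c4) = H
(r3,c2) = Be
(r3,c3) = B
(r4,c3) = He
(r4,c5) = B
(r5,c5) = Be
(r2,c2) = He
(r2,c3) = Be
(r5,c3) = H

H B Li Be He / B He Be H Li / Li Be B He H / Be H He Li B / He Li H B Be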